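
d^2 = d^2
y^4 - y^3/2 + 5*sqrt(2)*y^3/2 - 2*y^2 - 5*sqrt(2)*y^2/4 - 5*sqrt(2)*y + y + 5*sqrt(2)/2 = (y - 1/2)*(y - sqrt(2))*(y + sqrt(2))*(y + 5*sqrt(2)/2)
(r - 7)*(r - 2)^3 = r^4 - 13*r^3 + 54*r^2 - 92*r + 56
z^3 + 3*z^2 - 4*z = z*(z - 1)*(z + 4)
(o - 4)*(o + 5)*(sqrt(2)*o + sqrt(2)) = sqrt(2)*o^3 + 2*sqrt(2)*o^2 - 19*sqrt(2)*o - 20*sqrt(2)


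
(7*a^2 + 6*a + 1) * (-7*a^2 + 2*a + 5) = -49*a^4 - 28*a^3 + 40*a^2 + 32*a + 5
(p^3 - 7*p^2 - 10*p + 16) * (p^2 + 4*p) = p^5 - 3*p^4 - 38*p^3 - 24*p^2 + 64*p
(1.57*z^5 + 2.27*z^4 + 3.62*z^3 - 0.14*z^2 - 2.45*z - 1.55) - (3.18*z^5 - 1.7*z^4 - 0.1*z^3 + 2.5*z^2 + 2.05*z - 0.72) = -1.61*z^5 + 3.97*z^4 + 3.72*z^3 - 2.64*z^2 - 4.5*z - 0.83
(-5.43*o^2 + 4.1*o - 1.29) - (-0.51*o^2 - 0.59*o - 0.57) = -4.92*o^2 + 4.69*o - 0.72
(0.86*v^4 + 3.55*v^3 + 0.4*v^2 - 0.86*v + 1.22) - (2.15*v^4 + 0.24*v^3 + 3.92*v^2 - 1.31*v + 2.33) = -1.29*v^4 + 3.31*v^3 - 3.52*v^2 + 0.45*v - 1.11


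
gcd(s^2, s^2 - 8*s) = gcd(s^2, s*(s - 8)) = s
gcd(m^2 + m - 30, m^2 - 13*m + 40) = m - 5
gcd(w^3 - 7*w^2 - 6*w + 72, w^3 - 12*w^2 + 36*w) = w - 6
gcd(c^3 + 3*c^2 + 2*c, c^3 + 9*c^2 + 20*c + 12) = c^2 + 3*c + 2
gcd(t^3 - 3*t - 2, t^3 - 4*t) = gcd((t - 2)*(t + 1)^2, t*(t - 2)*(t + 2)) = t - 2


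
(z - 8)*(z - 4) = z^2 - 12*z + 32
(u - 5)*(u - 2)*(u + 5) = u^3 - 2*u^2 - 25*u + 50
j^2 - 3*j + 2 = (j - 2)*(j - 1)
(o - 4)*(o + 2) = o^2 - 2*o - 8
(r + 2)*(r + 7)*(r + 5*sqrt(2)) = r^3 + 5*sqrt(2)*r^2 + 9*r^2 + 14*r + 45*sqrt(2)*r + 70*sqrt(2)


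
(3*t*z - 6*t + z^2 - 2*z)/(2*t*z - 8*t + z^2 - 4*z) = (3*t*z - 6*t + z^2 - 2*z)/(2*t*z - 8*t + z^2 - 4*z)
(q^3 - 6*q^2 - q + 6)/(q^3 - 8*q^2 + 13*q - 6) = (q + 1)/(q - 1)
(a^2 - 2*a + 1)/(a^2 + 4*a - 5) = (a - 1)/(a + 5)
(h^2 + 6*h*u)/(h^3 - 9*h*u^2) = (h + 6*u)/(h^2 - 9*u^2)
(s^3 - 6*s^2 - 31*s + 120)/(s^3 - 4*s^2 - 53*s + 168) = (s + 5)/(s + 7)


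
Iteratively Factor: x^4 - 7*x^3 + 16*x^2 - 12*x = (x - 2)*(x^3 - 5*x^2 + 6*x) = (x - 2)^2*(x^2 - 3*x) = (x - 3)*(x - 2)^2*(x)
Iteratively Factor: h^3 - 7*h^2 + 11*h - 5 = (h - 5)*(h^2 - 2*h + 1) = (h - 5)*(h - 1)*(h - 1)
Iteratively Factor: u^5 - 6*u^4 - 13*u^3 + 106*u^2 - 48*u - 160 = (u - 2)*(u^4 - 4*u^3 - 21*u^2 + 64*u + 80) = (u - 2)*(u + 4)*(u^3 - 8*u^2 + 11*u + 20) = (u - 4)*(u - 2)*(u + 4)*(u^2 - 4*u - 5) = (u - 4)*(u - 2)*(u + 1)*(u + 4)*(u - 5)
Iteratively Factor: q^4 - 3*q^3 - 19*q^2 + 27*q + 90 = (q + 2)*(q^3 - 5*q^2 - 9*q + 45) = (q - 3)*(q + 2)*(q^2 - 2*q - 15) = (q - 3)*(q + 2)*(q + 3)*(q - 5)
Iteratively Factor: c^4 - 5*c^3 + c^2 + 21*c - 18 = (c - 3)*(c^3 - 2*c^2 - 5*c + 6) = (c - 3)*(c - 1)*(c^2 - c - 6) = (c - 3)^2*(c - 1)*(c + 2)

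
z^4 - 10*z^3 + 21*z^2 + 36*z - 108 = (z - 6)*(z - 3)^2*(z + 2)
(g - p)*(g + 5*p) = g^2 + 4*g*p - 5*p^2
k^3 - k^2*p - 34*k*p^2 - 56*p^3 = (k - 7*p)*(k + 2*p)*(k + 4*p)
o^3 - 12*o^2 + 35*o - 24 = (o - 8)*(o - 3)*(o - 1)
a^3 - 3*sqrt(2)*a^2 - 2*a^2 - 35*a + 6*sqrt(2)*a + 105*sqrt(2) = (a - 7)*(a + 5)*(a - 3*sqrt(2))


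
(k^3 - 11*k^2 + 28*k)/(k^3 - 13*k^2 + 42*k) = (k - 4)/(k - 6)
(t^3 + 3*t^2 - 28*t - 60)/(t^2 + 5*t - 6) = (t^2 - 3*t - 10)/(t - 1)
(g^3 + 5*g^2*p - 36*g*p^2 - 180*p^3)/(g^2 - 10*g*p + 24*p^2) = (-g^2 - 11*g*p - 30*p^2)/(-g + 4*p)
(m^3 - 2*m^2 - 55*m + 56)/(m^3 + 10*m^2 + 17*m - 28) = (m - 8)/(m + 4)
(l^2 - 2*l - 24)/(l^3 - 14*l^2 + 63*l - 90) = (l + 4)/(l^2 - 8*l + 15)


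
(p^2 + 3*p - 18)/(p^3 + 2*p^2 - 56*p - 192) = (p - 3)/(p^2 - 4*p - 32)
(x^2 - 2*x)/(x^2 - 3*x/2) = 2*(x - 2)/(2*x - 3)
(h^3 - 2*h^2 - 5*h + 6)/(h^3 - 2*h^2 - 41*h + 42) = (h^2 - h - 6)/(h^2 - h - 42)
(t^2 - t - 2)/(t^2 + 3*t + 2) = (t - 2)/(t + 2)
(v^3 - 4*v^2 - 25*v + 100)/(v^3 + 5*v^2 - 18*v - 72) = (v^2 - 25)/(v^2 + 9*v + 18)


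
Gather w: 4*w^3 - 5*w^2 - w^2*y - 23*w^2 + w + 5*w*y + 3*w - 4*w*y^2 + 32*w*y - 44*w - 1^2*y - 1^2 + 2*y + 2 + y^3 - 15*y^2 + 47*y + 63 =4*w^3 + w^2*(-y - 28) + w*(-4*y^2 + 37*y - 40) + y^3 - 15*y^2 + 48*y + 64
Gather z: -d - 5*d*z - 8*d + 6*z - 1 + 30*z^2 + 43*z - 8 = -9*d + 30*z^2 + z*(49 - 5*d) - 9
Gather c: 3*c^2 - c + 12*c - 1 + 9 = 3*c^2 + 11*c + 8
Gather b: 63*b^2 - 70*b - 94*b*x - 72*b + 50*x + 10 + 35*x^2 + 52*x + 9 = 63*b^2 + b*(-94*x - 142) + 35*x^2 + 102*x + 19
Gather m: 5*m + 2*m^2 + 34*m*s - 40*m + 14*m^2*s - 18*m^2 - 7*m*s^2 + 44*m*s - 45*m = m^2*(14*s - 16) + m*(-7*s^2 + 78*s - 80)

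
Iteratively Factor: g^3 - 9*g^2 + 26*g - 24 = (g - 2)*(g^2 - 7*g + 12) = (g - 4)*(g - 2)*(g - 3)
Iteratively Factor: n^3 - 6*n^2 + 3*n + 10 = (n - 2)*(n^2 - 4*n - 5) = (n - 5)*(n - 2)*(n + 1)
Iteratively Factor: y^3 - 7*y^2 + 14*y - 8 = (y - 4)*(y^2 - 3*y + 2) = (y - 4)*(y - 1)*(y - 2)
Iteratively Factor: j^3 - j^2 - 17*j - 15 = (j + 1)*(j^2 - 2*j - 15) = (j + 1)*(j + 3)*(j - 5)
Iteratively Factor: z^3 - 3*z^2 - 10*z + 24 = (z + 3)*(z^2 - 6*z + 8) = (z - 4)*(z + 3)*(z - 2)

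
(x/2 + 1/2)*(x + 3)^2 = x^3/2 + 7*x^2/2 + 15*x/2 + 9/2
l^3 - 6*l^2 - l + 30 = (l - 5)*(l - 3)*(l + 2)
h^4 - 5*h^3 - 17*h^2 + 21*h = h*(h - 7)*(h - 1)*(h + 3)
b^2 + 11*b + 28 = (b + 4)*(b + 7)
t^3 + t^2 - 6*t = t*(t - 2)*(t + 3)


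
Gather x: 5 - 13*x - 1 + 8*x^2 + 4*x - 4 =8*x^2 - 9*x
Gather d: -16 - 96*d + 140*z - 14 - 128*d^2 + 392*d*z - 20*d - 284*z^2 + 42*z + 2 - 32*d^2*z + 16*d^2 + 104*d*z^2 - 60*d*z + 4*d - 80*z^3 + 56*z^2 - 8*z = d^2*(-32*z - 112) + d*(104*z^2 + 332*z - 112) - 80*z^3 - 228*z^2 + 174*z - 28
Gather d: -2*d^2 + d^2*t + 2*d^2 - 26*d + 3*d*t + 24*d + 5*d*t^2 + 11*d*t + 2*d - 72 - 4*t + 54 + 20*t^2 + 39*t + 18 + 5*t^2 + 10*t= d^2*t + d*(5*t^2 + 14*t) + 25*t^2 + 45*t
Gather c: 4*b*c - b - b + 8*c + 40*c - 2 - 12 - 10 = -2*b + c*(4*b + 48) - 24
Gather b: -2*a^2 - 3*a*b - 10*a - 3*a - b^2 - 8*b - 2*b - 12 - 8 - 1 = -2*a^2 - 13*a - b^2 + b*(-3*a - 10) - 21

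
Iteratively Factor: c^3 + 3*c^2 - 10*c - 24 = (c + 2)*(c^2 + c - 12) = (c - 3)*(c + 2)*(c + 4)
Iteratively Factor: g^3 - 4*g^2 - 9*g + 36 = (g - 3)*(g^2 - g - 12) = (g - 3)*(g + 3)*(g - 4)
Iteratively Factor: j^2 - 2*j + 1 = (j - 1)*(j - 1)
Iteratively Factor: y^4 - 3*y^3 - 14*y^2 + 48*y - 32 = (y - 4)*(y^3 + y^2 - 10*y + 8) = (y - 4)*(y - 1)*(y^2 + 2*y - 8) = (y - 4)*(y - 1)*(y + 4)*(y - 2)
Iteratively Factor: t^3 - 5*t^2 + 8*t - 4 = (t - 2)*(t^2 - 3*t + 2) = (t - 2)^2*(t - 1)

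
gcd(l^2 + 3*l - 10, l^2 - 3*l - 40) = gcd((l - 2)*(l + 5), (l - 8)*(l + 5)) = l + 5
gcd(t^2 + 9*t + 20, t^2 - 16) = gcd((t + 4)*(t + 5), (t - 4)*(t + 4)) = t + 4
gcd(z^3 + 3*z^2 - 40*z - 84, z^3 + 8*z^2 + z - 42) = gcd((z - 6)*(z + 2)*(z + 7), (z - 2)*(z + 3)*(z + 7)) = z + 7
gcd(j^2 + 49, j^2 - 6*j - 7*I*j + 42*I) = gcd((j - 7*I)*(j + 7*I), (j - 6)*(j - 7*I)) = j - 7*I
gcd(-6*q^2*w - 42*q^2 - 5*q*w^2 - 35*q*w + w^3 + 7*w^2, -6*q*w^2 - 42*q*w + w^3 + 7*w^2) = 6*q*w + 42*q - w^2 - 7*w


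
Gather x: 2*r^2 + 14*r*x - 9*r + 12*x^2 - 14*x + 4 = 2*r^2 - 9*r + 12*x^2 + x*(14*r - 14) + 4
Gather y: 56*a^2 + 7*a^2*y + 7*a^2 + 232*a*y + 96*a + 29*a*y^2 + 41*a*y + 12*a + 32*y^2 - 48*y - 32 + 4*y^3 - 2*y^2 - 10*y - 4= 63*a^2 + 108*a + 4*y^3 + y^2*(29*a + 30) + y*(7*a^2 + 273*a - 58) - 36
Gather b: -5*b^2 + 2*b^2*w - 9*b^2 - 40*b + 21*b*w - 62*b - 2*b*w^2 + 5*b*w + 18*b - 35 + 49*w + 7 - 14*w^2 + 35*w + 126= b^2*(2*w - 14) + b*(-2*w^2 + 26*w - 84) - 14*w^2 + 84*w + 98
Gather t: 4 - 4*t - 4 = -4*t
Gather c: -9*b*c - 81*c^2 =-9*b*c - 81*c^2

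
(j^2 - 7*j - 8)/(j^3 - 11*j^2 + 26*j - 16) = (j + 1)/(j^2 - 3*j + 2)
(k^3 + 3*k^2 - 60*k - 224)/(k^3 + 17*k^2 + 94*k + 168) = (k - 8)/(k + 6)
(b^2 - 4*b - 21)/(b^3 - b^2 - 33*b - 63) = 1/(b + 3)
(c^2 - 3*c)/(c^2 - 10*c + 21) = c/(c - 7)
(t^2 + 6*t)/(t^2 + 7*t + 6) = t/(t + 1)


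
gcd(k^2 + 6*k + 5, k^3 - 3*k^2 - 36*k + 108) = 1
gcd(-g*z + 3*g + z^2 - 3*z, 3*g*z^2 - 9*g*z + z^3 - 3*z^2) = z - 3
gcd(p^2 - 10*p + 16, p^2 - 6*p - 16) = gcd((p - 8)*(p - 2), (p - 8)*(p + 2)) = p - 8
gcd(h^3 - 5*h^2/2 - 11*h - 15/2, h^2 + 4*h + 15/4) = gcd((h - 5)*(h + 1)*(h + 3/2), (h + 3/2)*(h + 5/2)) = h + 3/2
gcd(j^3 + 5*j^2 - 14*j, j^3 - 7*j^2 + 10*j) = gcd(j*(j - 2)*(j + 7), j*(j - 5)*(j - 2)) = j^2 - 2*j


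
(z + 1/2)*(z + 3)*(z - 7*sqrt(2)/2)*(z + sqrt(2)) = z^4 - 5*sqrt(2)*z^3/2 + 7*z^3/2 - 35*sqrt(2)*z^2/4 - 11*z^2/2 - 49*z/2 - 15*sqrt(2)*z/4 - 21/2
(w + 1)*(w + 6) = w^2 + 7*w + 6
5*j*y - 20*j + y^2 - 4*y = (5*j + y)*(y - 4)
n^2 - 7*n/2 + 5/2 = (n - 5/2)*(n - 1)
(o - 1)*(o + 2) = o^2 + o - 2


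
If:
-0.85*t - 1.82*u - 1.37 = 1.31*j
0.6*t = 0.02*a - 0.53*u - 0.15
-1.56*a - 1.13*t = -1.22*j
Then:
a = 0.00151115623428327*u - 0.489809683620759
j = -0.81619044485494*u - 0.872993938140518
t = -0.883282961458857*u - 0.266326989454025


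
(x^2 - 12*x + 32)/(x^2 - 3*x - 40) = (x - 4)/(x + 5)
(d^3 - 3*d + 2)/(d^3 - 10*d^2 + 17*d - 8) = (d + 2)/(d - 8)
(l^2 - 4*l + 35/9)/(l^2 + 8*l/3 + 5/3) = (9*l^2 - 36*l + 35)/(3*(3*l^2 + 8*l + 5))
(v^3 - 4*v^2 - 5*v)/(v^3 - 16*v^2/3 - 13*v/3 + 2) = 3*v*(v - 5)/(3*v^2 - 19*v + 6)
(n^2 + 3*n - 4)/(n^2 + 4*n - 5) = (n + 4)/(n + 5)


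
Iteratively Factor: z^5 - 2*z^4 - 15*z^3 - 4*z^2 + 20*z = (z + 2)*(z^4 - 4*z^3 - 7*z^2 + 10*z) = (z + 2)^2*(z^3 - 6*z^2 + 5*z) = (z - 5)*(z + 2)^2*(z^2 - z) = z*(z - 5)*(z + 2)^2*(z - 1)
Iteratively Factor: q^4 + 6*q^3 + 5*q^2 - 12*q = (q + 3)*(q^3 + 3*q^2 - 4*q) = (q + 3)*(q + 4)*(q^2 - q) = q*(q + 3)*(q + 4)*(q - 1)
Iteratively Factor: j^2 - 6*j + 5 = (j - 1)*(j - 5)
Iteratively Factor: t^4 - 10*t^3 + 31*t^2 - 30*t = (t - 2)*(t^3 - 8*t^2 + 15*t) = (t - 3)*(t - 2)*(t^2 - 5*t) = t*(t - 3)*(t - 2)*(t - 5)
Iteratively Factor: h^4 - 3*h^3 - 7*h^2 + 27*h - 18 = (h - 3)*(h^3 - 7*h + 6) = (h - 3)*(h - 1)*(h^2 + h - 6) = (h - 3)*(h - 1)*(h + 3)*(h - 2)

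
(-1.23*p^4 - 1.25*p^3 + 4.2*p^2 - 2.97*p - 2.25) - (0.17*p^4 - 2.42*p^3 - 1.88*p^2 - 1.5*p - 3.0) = -1.4*p^4 + 1.17*p^3 + 6.08*p^2 - 1.47*p + 0.75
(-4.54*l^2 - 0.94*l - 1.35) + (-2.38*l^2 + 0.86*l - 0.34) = -6.92*l^2 - 0.08*l - 1.69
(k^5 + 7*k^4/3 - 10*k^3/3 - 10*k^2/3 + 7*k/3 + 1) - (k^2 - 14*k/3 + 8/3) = k^5 + 7*k^4/3 - 10*k^3/3 - 13*k^2/3 + 7*k - 5/3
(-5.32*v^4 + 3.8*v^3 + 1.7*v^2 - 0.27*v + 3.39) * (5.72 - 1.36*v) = 7.2352*v^5 - 35.5984*v^4 + 19.424*v^3 + 10.0912*v^2 - 6.1548*v + 19.3908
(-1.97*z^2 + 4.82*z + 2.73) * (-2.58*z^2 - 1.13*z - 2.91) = 5.0826*z^4 - 10.2095*z^3 - 6.7573*z^2 - 17.1111*z - 7.9443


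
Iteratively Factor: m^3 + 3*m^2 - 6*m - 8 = (m + 4)*(m^2 - m - 2) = (m + 1)*(m + 4)*(m - 2)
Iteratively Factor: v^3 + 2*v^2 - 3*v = (v - 1)*(v^2 + 3*v) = (v - 1)*(v + 3)*(v)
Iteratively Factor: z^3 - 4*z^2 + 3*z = (z - 1)*(z^2 - 3*z) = (z - 3)*(z - 1)*(z)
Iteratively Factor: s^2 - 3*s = (s)*(s - 3)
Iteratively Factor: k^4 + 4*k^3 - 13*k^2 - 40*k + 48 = (k + 4)*(k^3 - 13*k + 12) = (k + 4)^2*(k^2 - 4*k + 3) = (k - 1)*(k + 4)^2*(k - 3)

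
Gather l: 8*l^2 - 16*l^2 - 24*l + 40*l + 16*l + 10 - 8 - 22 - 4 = -8*l^2 + 32*l - 24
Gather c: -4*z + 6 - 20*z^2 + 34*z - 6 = -20*z^2 + 30*z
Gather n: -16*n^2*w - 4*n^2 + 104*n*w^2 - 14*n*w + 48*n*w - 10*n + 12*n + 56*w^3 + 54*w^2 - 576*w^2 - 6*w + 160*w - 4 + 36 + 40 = n^2*(-16*w - 4) + n*(104*w^2 + 34*w + 2) + 56*w^3 - 522*w^2 + 154*w + 72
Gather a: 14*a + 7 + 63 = 14*a + 70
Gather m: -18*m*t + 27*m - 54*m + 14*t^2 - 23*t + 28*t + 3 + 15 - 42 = m*(-18*t - 27) + 14*t^2 + 5*t - 24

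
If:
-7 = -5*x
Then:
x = 7/5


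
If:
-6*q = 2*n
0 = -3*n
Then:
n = 0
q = 0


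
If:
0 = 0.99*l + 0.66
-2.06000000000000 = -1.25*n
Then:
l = -0.67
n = 1.65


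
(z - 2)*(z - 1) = z^2 - 3*z + 2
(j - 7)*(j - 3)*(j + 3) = j^3 - 7*j^2 - 9*j + 63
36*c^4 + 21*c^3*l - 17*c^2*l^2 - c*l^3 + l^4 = (-3*c + l)^2*(c + l)*(4*c + l)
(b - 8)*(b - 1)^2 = b^3 - 10*b^2 + 17*b - 8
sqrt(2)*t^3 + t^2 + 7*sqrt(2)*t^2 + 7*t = t*(t + 7)*(sqrt(2)*t + 1)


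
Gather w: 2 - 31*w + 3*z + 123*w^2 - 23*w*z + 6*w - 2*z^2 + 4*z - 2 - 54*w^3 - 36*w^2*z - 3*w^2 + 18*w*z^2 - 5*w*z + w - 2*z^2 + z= -54*w^3 + w^2*(120 - 36*z) + w*(18*z^2 - 28*z - 24) - 4*z^2 + 8*z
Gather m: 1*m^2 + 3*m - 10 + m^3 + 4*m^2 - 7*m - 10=m^3 + 5*m^2 - 4*m - 20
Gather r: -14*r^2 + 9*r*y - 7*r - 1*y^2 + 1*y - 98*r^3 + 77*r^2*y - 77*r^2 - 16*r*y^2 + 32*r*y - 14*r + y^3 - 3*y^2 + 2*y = -98*r^3 + r^2*(77*y - 91) + r*(-16*y^2 + 41*y - 21) + y^3 - 4*y^2 + 3*y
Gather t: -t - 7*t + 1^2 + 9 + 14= 24 - 8*t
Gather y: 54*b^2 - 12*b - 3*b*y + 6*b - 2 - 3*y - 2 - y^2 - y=54*b^2 - 6*b - y^2 + y*(-3*b - 4) - 4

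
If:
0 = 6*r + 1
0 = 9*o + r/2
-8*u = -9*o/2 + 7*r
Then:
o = 1/108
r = -1/6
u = 29/192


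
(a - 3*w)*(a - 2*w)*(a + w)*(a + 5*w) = a^4 + a^3*w - 19*a^2*w^2 + 11*a*w^3 + 30*w^4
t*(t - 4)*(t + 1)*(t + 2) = t^4 - t^3 - 10*t^2 - 8*t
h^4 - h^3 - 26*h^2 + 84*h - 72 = (h - 3)*(h - 2)^2*(h + 6)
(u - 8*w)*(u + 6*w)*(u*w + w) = u^3*w - 2*u^2*w^2 + u^2*w - 48*u*w^3 - 2*u*w^2 - 48*w^3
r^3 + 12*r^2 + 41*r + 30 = (r + 1)*(r + 5)*(r + 6)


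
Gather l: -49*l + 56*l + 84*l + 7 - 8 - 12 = 91*l - 13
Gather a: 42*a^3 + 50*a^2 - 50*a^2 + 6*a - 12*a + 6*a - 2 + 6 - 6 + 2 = 42*a^3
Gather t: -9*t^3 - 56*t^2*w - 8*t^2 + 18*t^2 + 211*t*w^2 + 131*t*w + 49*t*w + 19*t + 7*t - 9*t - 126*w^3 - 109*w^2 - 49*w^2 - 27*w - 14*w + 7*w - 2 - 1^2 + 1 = -9*t^3 + t^2*(10 - 56*w) + t*(211*w^2 + 180*w + 17) - 126*w^3 - 158*w^2 - 34*w - 2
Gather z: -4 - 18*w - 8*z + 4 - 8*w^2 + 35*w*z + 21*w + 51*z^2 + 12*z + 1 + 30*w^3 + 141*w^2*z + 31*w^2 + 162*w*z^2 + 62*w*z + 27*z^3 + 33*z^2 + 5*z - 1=30*w^3 + 23*w^2 + 3*w + 27*z^3 + z^2*(162*w + 84) + z*(141*w^2 + 97*w + 9)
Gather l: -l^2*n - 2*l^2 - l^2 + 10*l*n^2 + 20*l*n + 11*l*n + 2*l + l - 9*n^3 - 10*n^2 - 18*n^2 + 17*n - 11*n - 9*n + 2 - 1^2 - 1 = l^2*(-n - 3) + l*(10*n^2 + 31*n + 3) - 9*n^3 - 28*n^2 - 3*n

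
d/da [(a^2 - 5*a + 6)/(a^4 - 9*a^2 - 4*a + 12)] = (-2*a^2 + 7*a - 2)/(a^5 + 4*a^4 + a^3 - 10*a^2 - 4*a + 8)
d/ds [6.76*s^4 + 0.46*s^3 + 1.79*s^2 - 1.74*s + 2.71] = 27.04*s^3 + 1.38*s^2 + 3.58*s - 1.74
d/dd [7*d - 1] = 7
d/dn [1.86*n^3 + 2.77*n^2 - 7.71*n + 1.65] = 5.58*n^2 + 5.54*n - 7.71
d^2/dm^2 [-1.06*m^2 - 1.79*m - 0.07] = -2.12000000000000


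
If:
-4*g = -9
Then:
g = 9/4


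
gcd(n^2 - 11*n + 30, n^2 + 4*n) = 1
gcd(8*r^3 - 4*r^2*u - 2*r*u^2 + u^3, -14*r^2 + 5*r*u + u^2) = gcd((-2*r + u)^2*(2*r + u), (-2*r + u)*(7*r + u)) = 2*r - u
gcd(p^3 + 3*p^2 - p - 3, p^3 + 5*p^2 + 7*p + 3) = p^2 + 4*p + 3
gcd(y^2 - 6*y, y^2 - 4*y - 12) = y - 6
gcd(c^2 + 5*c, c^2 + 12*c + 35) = c + 5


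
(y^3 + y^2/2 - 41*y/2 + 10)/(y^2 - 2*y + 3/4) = 2*(y^2 + y - 20)/(2*y - 3)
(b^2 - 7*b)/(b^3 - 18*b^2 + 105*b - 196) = b/(b^2 - 11*b + 28)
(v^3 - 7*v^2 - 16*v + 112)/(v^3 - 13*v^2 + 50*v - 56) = (v + 4)/(v - 2)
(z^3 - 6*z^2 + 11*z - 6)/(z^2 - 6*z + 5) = (z^2 - 5*z + 6)/(z - 5)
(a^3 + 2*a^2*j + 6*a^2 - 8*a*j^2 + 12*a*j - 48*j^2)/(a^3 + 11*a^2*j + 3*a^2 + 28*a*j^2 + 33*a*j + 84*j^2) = (a^2 - 2*a*j + 6*a - 12*j)/(a^2 + 7*a*j + 3*a + 21*j)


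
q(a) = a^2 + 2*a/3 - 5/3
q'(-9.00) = -17.33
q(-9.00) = 73.33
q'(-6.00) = -11.33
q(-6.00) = 30.33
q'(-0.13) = 0.41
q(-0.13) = -1.74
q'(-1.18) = -1.69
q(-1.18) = -1.06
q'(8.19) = 17.05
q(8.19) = 70.87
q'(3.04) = 6.75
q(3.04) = 9.60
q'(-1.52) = -2.37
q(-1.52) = -0.37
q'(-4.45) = -8.23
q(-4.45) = 15.17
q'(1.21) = 3.09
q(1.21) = 0.60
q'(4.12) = 8.91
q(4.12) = 18.05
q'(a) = 2*a + 2/3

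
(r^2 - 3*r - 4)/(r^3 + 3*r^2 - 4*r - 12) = (r^2 - 3*r - 4)/(r^3 + 3*r^2 - 4*r - 12)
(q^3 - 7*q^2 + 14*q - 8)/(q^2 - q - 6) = (-q^3 + 7*q^2 - 14*q + 8)/(-q^2 + q + 6)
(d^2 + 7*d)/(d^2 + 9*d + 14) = d/(d + 2)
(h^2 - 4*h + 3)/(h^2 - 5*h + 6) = (h - 1)/(h - 2)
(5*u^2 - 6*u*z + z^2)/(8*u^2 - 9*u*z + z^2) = (-5*u + z)/(-8*u + z)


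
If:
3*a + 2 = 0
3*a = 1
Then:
No Solution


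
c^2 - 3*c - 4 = (c - 4)*(c + 1)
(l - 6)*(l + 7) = l^2 + l - 42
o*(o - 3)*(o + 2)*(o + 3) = o^4 + 2*o^3 - 9*o^2 - 18*o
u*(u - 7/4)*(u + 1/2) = u^3 - 5*u^2/4 - 7*u/8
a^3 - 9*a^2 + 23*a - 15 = (a - 5)*(a - 3)*(a - 1)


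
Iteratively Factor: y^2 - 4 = (y + 2)*(y - 2)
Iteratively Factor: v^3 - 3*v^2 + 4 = (v + 1)*(v^2 - 4*v + 4) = (v - 2)*(v + 1)*(v - 2)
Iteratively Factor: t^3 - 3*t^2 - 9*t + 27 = (t - 3)*(t^2 - 9) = (t - 3)*(t + 3)*(t - 3)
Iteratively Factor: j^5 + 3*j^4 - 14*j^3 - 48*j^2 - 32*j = (j)*(j^4 + 3*j^3 - 14*j^2 - 48*j - 32) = j*(j + 4)*(j^3 - j^2 - 10*j - 8) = j*(j - 4)*(j + 4)*(j^2 + 3*j + 2) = j*(j - 4)*(j + 2)*(j + 4)*(j + 1)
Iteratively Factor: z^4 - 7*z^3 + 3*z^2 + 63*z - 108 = (z + 3)*(z^3 - 10*z^2 + 33*z - 36) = (z - 3)*(z + 3)*(z^2 - 7*z + 12) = (z - 3)^2*(z + 3)*(z - 4)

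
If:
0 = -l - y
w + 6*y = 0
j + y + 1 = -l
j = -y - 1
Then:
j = -1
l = 0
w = 0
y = 0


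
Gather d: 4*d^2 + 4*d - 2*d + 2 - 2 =4*d^2 + 2*d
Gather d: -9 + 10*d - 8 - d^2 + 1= -d^2 + 10*d - 16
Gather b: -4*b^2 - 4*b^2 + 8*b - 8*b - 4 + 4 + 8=8 - 8*b^2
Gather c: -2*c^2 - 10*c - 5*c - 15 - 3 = -2*c^2 - 15*c - 18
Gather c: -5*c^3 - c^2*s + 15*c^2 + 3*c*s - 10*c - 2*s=-5*c^3 + c^2*(15 - s) + c*(3*s - 10) - 2*s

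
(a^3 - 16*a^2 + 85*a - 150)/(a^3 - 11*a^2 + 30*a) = (a - 5)/a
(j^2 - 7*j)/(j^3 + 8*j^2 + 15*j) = (j - 7)/(j^2 + 8*j + 15)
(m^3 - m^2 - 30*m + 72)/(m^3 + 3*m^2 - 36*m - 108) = (m^2 - 7*m + 12)/(m^2 - 3*m - 18)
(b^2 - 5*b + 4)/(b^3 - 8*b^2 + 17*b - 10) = (b - 4)/(b^2 - 7*b + 10)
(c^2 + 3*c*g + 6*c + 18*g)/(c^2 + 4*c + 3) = (c^2 + 3*c*g + 6*c + 18*g)/(c^2 + 4*c + 3)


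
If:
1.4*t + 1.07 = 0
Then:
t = -0.76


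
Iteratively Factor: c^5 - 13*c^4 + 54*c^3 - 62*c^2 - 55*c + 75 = (c + 1)*(c^4 - 14*c^3 + 68*c^2 - 130*c + 75) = (c - 5)*(c + 1)*(c^3 - 9*c^2 + 23*c - 15) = (c - 5)*(c - 3)*(c + 1)*(c^2 - 6*c + 5) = (c - 5)^2*(c - 3)*(c + 1)*(c - 1)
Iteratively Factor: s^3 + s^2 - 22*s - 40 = (s + 2)*(s^2 - s - 20) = (s - 5)*(s + 2)*(s + 4)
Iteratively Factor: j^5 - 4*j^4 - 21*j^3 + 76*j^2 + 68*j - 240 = (j - 3)*(j^4 - j^3 - 24*j^2 + 4*j + 80) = (j - 3)*(j + 2)*(j^3 - 3*j^2 - 18*j + 40) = (j - 5)*(j - 3)*(j + 2)*(j^2 + 2*j - 8) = (j - 5)*(j - 3)*(j - 2)*(j + 2)*(j + 4)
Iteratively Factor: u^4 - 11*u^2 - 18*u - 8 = (u + 2)*(u^3 - 2*u^2 - 7*u - 4) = (u + 1)*(u + 2)*(u^2 - 3*u - 4) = (u + 1)^2*(u + 2)*(u - 4)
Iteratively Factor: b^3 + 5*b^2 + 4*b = (b + 4)*(b^2 + b) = b*(b + 4)*(b + 1)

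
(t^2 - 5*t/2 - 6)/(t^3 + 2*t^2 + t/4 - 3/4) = 2*(t - 4)/(2*t^2 + t - 1)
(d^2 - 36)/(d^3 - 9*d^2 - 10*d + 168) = (d + 6)/(d^2 - 3*d - 28)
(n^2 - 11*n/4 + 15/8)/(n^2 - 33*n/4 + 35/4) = (n - 3/2)/(n - 7)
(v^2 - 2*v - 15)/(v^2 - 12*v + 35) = (v + 3)/(v - 7)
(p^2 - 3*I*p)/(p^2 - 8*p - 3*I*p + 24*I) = p/(p - 8)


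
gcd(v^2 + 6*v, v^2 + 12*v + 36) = v + 6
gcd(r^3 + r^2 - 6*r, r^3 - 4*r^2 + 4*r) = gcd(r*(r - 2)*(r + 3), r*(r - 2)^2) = r^2 - 2*r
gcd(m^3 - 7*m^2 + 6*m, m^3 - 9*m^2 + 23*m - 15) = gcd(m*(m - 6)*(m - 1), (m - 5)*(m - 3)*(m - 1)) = m - 1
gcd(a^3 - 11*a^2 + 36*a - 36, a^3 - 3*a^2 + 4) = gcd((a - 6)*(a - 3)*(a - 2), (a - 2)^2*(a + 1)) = a - 2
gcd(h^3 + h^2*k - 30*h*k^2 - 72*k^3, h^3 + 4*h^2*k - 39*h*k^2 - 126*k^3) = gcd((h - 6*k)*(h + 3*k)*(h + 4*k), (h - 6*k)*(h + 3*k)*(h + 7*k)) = h^2 - 3*h*k - 18*k^2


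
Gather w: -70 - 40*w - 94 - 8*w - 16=-48*w - 180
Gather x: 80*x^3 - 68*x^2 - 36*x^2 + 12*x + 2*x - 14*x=80*x^3 - 104*x^2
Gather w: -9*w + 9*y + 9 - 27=-9*w + 9*y - 18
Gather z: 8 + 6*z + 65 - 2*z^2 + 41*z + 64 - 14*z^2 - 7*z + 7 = -16*z^2 + 40*z + 144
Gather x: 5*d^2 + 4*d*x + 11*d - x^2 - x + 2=5*d^2 + 11*d - x^2 + x*(4*d - 1) + 2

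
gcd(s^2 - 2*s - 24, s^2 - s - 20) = s + 4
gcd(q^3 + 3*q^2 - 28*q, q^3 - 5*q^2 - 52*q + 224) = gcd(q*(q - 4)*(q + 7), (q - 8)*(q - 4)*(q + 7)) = q^2 + 3*q - 28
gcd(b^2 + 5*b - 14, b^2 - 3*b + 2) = b - 2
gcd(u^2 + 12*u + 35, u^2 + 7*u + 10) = u + 5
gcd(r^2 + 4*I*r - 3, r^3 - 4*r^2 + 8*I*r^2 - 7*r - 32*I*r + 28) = r + I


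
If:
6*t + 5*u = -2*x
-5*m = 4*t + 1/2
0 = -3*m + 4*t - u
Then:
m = 4*x/95 - 13/190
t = -x/19 - 3/76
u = 9/190 - 32*x/95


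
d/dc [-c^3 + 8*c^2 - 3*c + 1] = -3*c^2 + 16*c - 3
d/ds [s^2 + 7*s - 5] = 2*s + 7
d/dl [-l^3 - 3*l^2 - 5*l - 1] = -3*l^2 - 6*l - 5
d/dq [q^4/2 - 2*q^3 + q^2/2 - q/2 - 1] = 2*q^3 - 6*q^2 + q - 1/2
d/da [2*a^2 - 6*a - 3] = 4*a - 6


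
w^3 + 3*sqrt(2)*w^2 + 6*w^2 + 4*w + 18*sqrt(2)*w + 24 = (w + 6)*(w + sqrt(2))*(w + 2*sqrt(2))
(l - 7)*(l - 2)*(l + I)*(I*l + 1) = I*l^4 - 9*I*l^3 + 15*I*l^2 - 9*I*l + 14*I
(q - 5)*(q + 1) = q^2 - 4*q - 5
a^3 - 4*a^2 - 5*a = a*(a - 5)*(a + 1)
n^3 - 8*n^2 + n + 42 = (n - 7)*(n - 3)*(n + 2)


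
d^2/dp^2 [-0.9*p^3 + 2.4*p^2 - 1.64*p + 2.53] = 4.8 - 5.4*p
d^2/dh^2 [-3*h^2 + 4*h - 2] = -6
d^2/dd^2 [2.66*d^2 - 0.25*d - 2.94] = 5.32000000000000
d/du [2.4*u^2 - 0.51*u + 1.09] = 4.8*u - 0.51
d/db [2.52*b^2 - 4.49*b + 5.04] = 5.04*b - 4.49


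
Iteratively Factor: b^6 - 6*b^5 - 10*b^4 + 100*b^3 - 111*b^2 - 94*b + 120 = (b - 1)*(b^5 - 5*b^4 - 15*b^3 + 85*b^2 - 26*b - 120) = (b - 2)*(b - 1)*(b^4 - 3*b^3 - 21*b^2 + 43*b + 60) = (b - 2)*(b - 1)*(b + 4)*(b^3 - 7*b^2 + 7*b + 15) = (b - 5)*(b - 2)*(b - 1)*(b + 4)*(b^2 - 2*b - 3) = (b - 5)*(b - 2)*(b - 1)*(b + 1)*(b + 4)*(b - 3)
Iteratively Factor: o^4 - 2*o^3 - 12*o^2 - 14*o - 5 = (o + 1)*(o^3 - 3*o^2 - 9*o - 5) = (o + 1)^2*(o^2 - 4*o - 5) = (o - 5)*(o + 1)^2*(o + 1)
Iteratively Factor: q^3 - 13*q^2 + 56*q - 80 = (q - 4)*(q^2 - 9*q + 20) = (q - 4)^2*(q - 5)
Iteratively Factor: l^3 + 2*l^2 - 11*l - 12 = (l + 1)*(l^2 + l - 12) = (l + 1)*(l + 4)*(l - 3)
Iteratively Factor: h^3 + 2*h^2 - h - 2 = (h - 1)*(h^2 + 3*h + 2) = (h - 1)*(h + 2)*(h + 1)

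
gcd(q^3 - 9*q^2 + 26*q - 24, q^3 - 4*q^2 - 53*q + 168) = q - 3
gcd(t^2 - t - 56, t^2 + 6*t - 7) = t + 7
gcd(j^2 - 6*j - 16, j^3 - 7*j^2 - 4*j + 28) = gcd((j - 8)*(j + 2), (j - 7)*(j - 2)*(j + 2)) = j + 2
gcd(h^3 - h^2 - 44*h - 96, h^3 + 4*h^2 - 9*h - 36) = h^2 + 7*h + 12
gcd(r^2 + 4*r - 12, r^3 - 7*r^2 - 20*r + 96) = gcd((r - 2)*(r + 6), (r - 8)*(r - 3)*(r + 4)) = 1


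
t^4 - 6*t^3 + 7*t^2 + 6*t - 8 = (t - 4)*(t - 2)*(t - 1)*(t + 1)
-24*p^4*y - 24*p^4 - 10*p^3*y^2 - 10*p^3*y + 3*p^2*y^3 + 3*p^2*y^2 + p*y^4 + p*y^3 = (-3*p + y)*(2*p + y)*(4*p + y)*(p*y + p)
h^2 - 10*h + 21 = (h - 7)*(h - 3)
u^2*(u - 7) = u^3 - 7*u^2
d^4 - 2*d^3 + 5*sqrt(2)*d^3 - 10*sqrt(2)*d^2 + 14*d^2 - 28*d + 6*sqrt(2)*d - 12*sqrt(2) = (d - 2)*(d + sqrt(2))^2*(d + 3*sqrt(2))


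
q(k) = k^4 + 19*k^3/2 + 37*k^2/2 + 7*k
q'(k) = 4*k^3 + 57*k^2/2 + 37*k + 7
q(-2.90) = -25.68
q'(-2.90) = 41.83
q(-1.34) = 4.20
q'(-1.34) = -1.03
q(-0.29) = -0.70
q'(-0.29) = -1.43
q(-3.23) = -40.89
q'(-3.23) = 50.03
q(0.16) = 1.63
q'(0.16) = 13.67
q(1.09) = 43.32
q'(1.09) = 86.37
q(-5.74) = -141.74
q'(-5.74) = -22.85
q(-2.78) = -20.86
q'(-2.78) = 38.46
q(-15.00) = 22620.00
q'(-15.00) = -7635.50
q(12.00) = 39900.00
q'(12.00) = 11467.00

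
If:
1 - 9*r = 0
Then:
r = 1/9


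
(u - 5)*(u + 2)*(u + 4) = u^3 + u^2 - 22*u - 40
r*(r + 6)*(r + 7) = r^3 + 13*r^2 + 42*r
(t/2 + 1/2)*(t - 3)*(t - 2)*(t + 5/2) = t^4/2 - 3*t^3/4 - 9*t^2/2 + 17*t/4 + 15/2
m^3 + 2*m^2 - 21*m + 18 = (m - 3)*(m - 1)*(m + 6)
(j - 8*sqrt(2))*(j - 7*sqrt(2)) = j^2 - 15*sqrt(2)*j + 112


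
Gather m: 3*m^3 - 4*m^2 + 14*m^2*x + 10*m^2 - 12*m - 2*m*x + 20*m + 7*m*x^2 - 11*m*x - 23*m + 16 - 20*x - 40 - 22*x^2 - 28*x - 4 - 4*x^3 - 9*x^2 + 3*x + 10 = 3*m^3 + m^2*(14*x + 6) + m*(7*x^2 - 13*x - 15) - 4*x^3 - 31*x^2 - 45*x - 18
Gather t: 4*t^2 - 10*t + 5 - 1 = 4*t^2 - 10*t + 4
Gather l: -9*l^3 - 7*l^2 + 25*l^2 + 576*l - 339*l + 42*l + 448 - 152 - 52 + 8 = -9*l^3 + 18*l^2 + 279*l + 252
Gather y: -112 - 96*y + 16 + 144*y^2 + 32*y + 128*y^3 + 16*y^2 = 128*y^3 + 160*y^2 - 64*y - 96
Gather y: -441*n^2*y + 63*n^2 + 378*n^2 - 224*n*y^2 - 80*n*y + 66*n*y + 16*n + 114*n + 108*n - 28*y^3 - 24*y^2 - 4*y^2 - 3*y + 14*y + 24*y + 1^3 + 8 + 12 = 441*n^2 + 238*n - 28*y^3 + y^2*(-224*n - 28) + y*(-441*n^2 - 14*n + 35) + 21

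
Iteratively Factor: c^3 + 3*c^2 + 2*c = (c + 2)*(c^2 + c) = c*(c + 2)*(c + 1)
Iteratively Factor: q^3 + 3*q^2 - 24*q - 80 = (q + 4)*(q^2 - q - 20) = (q - 5)*(q + 4)*(q + 4)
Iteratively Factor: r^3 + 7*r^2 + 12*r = (r + 4)*(r^2 + 3*r) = (r + 3)*(r + 4)*(r)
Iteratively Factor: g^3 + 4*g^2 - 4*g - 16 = (g + 2)*(g^2 + 2*g - 8) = (g + 2)*(g + 4)*(g - 2)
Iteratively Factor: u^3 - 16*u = (u + 4)*(u^2 - 4*u) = u*(u + 4)*(u - 4)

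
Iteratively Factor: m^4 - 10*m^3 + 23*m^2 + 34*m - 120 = (m - 3)*(m^3 - 7*m^2 + 2*m + 40) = (m - 5)*(m - 3)*(m^2 - 2*m - 8) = (m - 5)*(m - 4)*(m - 3)*(m + 2)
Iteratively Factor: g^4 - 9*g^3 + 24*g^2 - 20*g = (g - 2)*(g^3 - 7*g^2 + 10*g) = (g - 2)^2*(g^2 - 5*g) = (g - 5)*(g - 2)^2*(g)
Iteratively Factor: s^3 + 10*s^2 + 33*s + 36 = (s + 3)*(s^2 + 7*s + 12) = (s + 3)^2*(s + 4)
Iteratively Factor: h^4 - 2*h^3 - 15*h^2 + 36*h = (h)*(h^3 - 2*h^2 - 15*h + 36) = h*(h - 3)*(h^2 + h - 12) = h*(h - 3)*(h + 4)*(h - 3)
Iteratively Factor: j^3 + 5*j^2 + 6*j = (j)*(j^2 + 5*j + 6) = j*(j + 2)*(j + 3)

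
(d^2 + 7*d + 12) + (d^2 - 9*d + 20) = 2*d^2 - 2*d + 32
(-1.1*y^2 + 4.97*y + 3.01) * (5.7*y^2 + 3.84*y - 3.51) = -6.27*y^4 + 24.105*y^3 + 40.1028*y^2 - 5.8863*y - 10.5651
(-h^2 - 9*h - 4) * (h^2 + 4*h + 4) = -h^4 - 13*h^3 - 44*h^2 - 52*h - 16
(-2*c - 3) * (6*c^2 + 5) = -12*c^3 - 18*c^2 - 10*c - 15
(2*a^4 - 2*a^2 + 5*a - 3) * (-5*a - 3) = -10*a^5 - 6*a^4 + 10*a^3 - 19*a^2 + 9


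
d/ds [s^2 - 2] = 2*s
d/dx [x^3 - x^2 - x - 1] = 3*x^2 - 2*x - 1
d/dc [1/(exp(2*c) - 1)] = -1/(2*sinh(c)^2)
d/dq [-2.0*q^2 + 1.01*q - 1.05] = 1.01 - 4.0*q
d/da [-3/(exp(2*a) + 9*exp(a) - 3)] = (6*exp(a) + 27)*exp(a)/(exp(2*a) + 9*exp(a) - 3)^2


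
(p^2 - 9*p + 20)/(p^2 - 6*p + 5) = (p - 4)/(p - 1)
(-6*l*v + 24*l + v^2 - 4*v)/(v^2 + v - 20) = (-6*l + v)/(v + 5)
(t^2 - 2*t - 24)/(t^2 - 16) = (t - 6)/(t - 4)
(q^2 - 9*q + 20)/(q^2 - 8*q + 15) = (q - 4)/(q - 3)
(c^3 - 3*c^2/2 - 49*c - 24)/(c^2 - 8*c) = c + 13/2 + 3/c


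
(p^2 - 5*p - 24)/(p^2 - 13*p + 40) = (p + 3)/(p - 5)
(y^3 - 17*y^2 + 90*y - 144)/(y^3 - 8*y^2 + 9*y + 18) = (y - 8)/(y + 1)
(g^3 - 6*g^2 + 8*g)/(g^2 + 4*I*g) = (g^2 - 6*g + 8)/(g + 4*I)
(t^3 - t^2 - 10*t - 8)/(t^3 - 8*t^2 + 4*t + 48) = (t + 1)/(t - 6)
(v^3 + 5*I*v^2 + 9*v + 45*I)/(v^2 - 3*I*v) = v + 8*I - 15/v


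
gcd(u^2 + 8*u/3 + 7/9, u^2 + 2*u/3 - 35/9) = u + 7/3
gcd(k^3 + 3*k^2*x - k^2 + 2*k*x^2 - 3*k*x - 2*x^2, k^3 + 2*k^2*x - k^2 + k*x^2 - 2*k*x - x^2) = k^2 + k*x - k - x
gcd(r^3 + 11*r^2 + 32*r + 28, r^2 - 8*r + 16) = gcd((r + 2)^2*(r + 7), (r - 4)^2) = 1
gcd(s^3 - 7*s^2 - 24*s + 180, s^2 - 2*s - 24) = s - 6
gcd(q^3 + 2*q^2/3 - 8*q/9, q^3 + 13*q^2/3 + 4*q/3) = q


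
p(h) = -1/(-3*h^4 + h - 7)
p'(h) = -(12*h^3 - 1)/(-3*h^4 + h - 7)^2 = (1 - 12*h^3)/(3*h^4 - h + 7)^2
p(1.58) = 0.04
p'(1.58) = -0.08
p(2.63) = 0.01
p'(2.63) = -0.01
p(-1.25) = 0.06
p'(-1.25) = 0.10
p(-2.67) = 0.01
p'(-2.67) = 0.01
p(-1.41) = 0.05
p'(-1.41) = 0.08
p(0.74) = 0.14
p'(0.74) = -0.08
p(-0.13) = 0.14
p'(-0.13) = 0.02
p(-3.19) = 0.00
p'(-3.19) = 0.00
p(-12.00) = 0.00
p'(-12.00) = 0.00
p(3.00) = 0.00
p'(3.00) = -0.00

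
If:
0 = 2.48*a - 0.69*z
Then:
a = 0.278225806451613*z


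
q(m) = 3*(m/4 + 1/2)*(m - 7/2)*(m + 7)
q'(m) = 3*(m/4 + 1/2)*(m - 7/2) + 3*(m/4 + 1/2)*(m + 7) + 3*(m - 7/2)*(m + 7)/4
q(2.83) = -23.86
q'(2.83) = 28.24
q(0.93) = -44.79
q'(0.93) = -3.51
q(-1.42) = -11.94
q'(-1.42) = -20.30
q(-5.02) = 38.21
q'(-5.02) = 2.16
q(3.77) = 12.58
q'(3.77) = 49.96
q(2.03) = -40.12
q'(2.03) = 12.89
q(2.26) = -36.69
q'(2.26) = 17.01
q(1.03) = -45.07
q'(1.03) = -2.24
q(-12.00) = -581.25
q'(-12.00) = 211.88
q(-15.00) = -1443.00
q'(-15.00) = 369.38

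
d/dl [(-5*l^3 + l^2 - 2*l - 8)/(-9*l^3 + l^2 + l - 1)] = 2*(2*l^4 - 23*l^3 - 99*l^2 + 7*l + 5)/(81*l^6 - 18*l^5 - 17*l^4 + 20*l^3 - l^2 - 2*l + 1)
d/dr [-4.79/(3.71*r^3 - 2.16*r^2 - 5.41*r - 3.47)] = (53.3127*r^2 - 20.6928*r - 25.9139)/(-3.71*r^3 + 2.16*r^2 + 5.41*r + 3.47)^2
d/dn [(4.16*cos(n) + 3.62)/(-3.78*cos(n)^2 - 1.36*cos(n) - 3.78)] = (-15.7248*cos(n)^2 - 27.3672*cos(n) + 10.8016)*sin(n)/(14.2884*cos(n)^4 + 10.2816*cos(n)^3 + 30.4264*cos(n)^2 + 10.2816*cos(n) + 14.2884)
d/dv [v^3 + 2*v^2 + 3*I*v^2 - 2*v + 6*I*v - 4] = 3*v^2 + v*(4 + 6*I) - 2 + 6*I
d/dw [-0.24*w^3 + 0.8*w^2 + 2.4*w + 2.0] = -0.72*w^2 + 1.6*w + 2.4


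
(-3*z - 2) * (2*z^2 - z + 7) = -6*z^3 - z^2 - 19*z - 14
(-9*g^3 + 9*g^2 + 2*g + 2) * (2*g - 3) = -18*g^4 + 45*g^3 - 23*g^2 - 2*g - 6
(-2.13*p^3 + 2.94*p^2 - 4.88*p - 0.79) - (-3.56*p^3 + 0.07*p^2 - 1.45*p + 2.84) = 1.43*p^3 + 2.87*p^2 - 3.43*p - 3.63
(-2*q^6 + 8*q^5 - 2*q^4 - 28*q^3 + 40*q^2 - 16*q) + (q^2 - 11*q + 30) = -2*q^6 + 8*q^5 - 2*q^4 - 28*q^3 + 41*q^2 - 27*q + 30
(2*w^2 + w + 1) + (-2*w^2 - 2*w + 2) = 3 - w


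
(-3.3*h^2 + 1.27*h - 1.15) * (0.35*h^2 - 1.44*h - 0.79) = -1.155*h^4 + 5.1965*h^3 + 0.3757*h^2 + 0.6527*h + 0.9085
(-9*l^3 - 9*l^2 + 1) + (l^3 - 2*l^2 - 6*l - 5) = -8*l^3 - 11*l^2 - 6*l - 4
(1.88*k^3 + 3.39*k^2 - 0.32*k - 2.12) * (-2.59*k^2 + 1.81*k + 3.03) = -4.8692*k^5 - 5.3773*k^4 + 12.6611*k^3 + 15.1833*k^2 - 4.8068*k - 6.4236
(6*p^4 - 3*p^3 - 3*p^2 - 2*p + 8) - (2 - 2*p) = 6*p^4 - 3*p^3 - 3*p^2 + 6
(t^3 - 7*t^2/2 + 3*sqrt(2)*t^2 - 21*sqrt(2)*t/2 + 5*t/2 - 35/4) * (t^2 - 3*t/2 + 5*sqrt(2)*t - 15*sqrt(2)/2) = t^5 - 5*t^4 + 8*sqrt(2)*t^4 - 40*sqrt(2)*t^3 + 151*t^3/4 - 325*t^2/2 + 109*sqrt(2)*t^2/2 - 125*sqrt(2)*t/2 + 1365*t/8 + 525*sqrt(2)/8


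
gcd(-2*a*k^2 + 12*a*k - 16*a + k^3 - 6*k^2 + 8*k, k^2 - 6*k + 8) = k^2 - 6*k + 8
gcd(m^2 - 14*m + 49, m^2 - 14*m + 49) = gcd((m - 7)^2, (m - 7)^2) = m^2 - 14*m + 49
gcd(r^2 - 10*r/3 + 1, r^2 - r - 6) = r - 3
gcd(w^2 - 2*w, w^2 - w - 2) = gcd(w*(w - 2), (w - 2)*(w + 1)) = w - 2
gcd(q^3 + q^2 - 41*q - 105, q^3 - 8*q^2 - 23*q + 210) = q^2 - 2*q - 35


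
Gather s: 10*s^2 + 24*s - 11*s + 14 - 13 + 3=10*s^2 + 13*s + 4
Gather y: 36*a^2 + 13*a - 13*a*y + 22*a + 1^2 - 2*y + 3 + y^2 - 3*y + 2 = 36*a^2 + 35*a + y^2 + y*(-13*a - 5) + 6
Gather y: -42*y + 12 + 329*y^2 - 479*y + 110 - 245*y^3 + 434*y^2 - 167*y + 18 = -245*y^3 + 763*y^2 - 688*y + 140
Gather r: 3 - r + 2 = 5 - r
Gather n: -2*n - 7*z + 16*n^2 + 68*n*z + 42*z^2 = 16*n^2 + n*(68*z - 2) + 42*z^2 - 7*z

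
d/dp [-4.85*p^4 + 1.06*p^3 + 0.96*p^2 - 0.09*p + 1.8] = -19.4*p^3 + 3.18*p^2 + 1.92*p - 0.09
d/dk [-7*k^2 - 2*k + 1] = -14*k - 2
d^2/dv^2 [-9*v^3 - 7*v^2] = -54*v - 14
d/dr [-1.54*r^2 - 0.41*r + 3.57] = -3.08*r - 0.41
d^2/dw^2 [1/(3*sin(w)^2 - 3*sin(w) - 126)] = (4*sin(w)^4 - 3*sin(w)^3 + 163*sin(w)^2 - 36*sin(w) - 86)/(3*(sin(w) + cos(w)^2 + 41)^3)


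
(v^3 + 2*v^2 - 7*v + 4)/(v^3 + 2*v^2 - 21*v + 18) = (v^2 + 3*v - 4)/(v^2 + 3*v - 18)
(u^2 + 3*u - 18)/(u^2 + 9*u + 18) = (u - 3)/(u + 3)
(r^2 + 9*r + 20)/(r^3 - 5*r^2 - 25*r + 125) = (r + 4)/(r^2 - 10*r + 25)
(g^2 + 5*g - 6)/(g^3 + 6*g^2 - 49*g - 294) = (g - 1)/(g^2 - 49)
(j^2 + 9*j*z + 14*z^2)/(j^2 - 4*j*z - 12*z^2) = (-j - 7*z)/(-j + 6*z)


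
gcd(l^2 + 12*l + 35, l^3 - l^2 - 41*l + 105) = l + 7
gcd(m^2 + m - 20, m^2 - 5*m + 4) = m - 4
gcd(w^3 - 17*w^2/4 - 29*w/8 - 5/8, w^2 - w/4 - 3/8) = w + 1/2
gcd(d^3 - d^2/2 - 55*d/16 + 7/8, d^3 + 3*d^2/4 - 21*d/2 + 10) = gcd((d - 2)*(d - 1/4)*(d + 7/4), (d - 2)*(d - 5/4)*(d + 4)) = d - 2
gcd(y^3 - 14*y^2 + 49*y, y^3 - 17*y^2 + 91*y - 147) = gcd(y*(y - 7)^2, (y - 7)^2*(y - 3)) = y^2 - 14*y + 49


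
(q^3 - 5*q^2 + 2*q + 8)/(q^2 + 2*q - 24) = (q^2 - q - 2)/(q + 6)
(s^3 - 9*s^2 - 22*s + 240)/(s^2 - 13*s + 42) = (s^2 - 3*s - 40)/(s - 7)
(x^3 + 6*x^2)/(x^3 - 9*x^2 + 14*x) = x*(x + 6)/(x^2 - 9*x + 14)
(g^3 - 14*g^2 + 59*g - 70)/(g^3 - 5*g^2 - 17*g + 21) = (g^2 - 7*g + 10)/(g^2 + 2*g - 3)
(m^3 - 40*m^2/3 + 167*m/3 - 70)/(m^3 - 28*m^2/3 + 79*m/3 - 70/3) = (m - 6)/(m - 2)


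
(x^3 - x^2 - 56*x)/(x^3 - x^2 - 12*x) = (-x^2 + x + 56)/(-x^2 + x + 12)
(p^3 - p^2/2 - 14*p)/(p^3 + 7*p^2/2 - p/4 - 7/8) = 4*p*(p - 4)/(4*p^2 - 1)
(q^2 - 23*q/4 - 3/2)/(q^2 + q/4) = (q - 6)/q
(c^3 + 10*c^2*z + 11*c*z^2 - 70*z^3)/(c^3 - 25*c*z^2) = (-c^2 - 5*c*z + 14*z^2)/(c*(-c + 5*z))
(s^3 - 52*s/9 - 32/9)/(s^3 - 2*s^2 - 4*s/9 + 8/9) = (3*s^2 - 2*s - 16)/(3*s^2 - 8*s + 4)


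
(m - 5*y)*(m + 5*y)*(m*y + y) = m^3*y + m^2*y - 25*m*y^3 - 25*y^3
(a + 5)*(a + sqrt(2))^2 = a^3 + 2*sqrt(2)*a^2 + 5*a^2 + 2*a + 10*sqrt(2)*a + 10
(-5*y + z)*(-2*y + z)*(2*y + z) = 20*y^3 - 4*y^2*z - 5*y*z^2 + z^3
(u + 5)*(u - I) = u^2 + 5*u - I*u - 5*I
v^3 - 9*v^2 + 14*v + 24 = (v - 6)*(v - 4)*(v + 1)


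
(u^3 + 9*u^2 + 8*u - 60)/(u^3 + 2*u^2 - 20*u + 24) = (u + 5)/(u - 2)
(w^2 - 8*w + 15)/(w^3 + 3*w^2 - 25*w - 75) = (w - 3)/(w^2 + 8*w + 15)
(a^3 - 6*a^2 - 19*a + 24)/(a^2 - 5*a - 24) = a - 1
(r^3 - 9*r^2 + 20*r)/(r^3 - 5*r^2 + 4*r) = (r - 5)/(r - 1)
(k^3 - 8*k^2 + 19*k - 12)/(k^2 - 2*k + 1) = (k^2 - 7*k + 12)/(k - 1)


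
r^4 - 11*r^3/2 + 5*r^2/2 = r^2*(r - 5)*(r - 1/2)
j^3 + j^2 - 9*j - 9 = (j - 3)*(j + 1)*(j + 3)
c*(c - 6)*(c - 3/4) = c^3 - 27*c^2/4 + 9*c/2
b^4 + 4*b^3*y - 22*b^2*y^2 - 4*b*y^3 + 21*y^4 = (b - 3*y)*(b - y)*(b + y)*(b + 7*y)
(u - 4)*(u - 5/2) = u^2 - 13*u/2 + 10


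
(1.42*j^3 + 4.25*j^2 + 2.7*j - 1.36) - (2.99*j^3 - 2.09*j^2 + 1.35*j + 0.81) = -1.57*j^3 + 6.34*j^2 + 1.35*j - 2.17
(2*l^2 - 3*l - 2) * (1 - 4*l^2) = -8*l^4 + 12*l^3 + 10*l^2 - 3*l - 2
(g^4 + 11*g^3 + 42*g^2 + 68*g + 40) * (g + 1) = g^5 + 12*g^4 + 53*g^3 + 110*g^2 + 108*g + 40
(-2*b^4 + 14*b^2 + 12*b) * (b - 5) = -2*b^5 + 10*b^4 + 14*b^3 - 58*b^2 - 60*b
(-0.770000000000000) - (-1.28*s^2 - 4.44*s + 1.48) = 1.28*s^2 + 4.44*s - 2.25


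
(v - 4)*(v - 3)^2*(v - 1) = v^4 - 11*v^3 + 43*v^2 - 69*v + 36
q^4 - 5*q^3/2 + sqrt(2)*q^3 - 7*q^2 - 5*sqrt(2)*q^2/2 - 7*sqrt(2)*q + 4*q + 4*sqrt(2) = (q - 4)*(q - 1/2)*(q + 2)*(q + sqrt(2))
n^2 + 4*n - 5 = (n - 1)*(n + 5)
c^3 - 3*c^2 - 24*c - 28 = (c - 7)*(c + 2)^2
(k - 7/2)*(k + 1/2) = k^2 - 3*k - 7/4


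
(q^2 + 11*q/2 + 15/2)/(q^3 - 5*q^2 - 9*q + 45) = (q + 5/2)/(q^2 - 8*q + 15)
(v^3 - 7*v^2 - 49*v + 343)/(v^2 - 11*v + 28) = (v^2 - 49)/(v - 4)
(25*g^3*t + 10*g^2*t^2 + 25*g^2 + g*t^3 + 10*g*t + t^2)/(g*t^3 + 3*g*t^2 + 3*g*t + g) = (25*g^3*t + 10*g^2*t^2 + 25*g^2 + g*t^3 + 10*g*t + t^2)/(g*(t^3 + 3*t^2 + 3*t + 1))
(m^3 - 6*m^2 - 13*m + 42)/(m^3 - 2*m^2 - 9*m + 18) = (m - 7)/(m - 3)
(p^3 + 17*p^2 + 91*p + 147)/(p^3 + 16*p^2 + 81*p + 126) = (p + 7)/(p + 6)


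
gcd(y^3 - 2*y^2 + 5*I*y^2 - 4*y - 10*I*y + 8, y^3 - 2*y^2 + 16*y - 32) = y^2 + y*(-2 + 4*I) - 8*I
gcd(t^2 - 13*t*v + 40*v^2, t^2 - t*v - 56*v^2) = t - 8*v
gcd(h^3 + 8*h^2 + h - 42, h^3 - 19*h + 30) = h - 2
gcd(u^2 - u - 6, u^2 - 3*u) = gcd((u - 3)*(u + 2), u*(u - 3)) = u - 3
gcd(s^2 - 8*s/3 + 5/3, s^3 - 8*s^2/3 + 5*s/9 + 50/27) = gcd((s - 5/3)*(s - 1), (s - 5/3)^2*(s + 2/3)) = s - 5/3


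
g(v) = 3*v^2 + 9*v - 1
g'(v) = 6*v + 9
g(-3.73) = 7.17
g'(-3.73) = -13.38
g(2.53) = 40.97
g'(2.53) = 24.18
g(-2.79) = -2.76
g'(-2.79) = -7.74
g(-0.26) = -3.14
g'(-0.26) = 7.44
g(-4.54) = 19.97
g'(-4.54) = -18.24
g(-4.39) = 17.31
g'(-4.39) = -17.34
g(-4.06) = 11.91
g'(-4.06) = -15.36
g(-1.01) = -7.03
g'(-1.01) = 2.94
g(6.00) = 161.00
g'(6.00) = 45.00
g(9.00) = 323.00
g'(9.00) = 63.00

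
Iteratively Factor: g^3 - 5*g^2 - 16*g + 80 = (g + 4)*(g^2 - 9*g + 20) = (g - 4)*(g + 4)*(g - 5)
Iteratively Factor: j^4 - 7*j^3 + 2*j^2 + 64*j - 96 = (j + 3)*(j^3 - 10*j^2 + 32*j - 32) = (j - 4)*(j + 3)*(j^2 - 6*j + 8) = (j - 4)*(j - 2)*(j + 3)*(j - 4)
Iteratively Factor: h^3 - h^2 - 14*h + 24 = (h - 2)*(h^2 + h - 12) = (h - 2)*(h + 4)*(h - 3)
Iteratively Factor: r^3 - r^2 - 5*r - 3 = (r + 1)*(r^2 - 2*r - 3) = (r - 3)*(r + 1)*(r + 1)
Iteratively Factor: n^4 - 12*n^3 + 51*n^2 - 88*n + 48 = (n - 3)*(n^3 - 9*n^2 + 24*n - 16) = (n - 4)*(n - 3)*(n^2 - 5*n + 4) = (n - 4)*(n - 3)*(n - 1)*(n - 4)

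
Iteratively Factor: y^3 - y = (y)*(y^2 - 1) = y*(y + 1)*(y - 1)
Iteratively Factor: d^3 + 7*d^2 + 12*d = (d + 3)*(d^2 + 4*d) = (d + 3)*(d + 4)*(d)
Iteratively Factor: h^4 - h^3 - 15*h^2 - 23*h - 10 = (h + 1)*(h^3 - 2*h^2 - 13*h - 10) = (h + 1)*(h + 2)*(h^2 - 4*h - 5) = (h - 5)*(h + 1)*(h + 2)*(h + 1)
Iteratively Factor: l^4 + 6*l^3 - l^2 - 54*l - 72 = (l + 3)*(l^3 + 3*l^2 - 10*l - 24) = (l + 2)*(l + 3)*(l^2 + l - 12) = (l + 2)*(l + 3)*(l + 4)*(l - 3)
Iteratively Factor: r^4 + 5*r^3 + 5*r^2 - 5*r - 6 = (r - 1)*(r^3 + 6*r^2 + 11*r + 6) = (r - 1)*(r + 1)*(r^2 + 5*r + 6) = (r - 1)*(r + 1)*(r + 2)*(r + 3)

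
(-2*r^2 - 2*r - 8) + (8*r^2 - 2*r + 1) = 6*r^2 - 4*r - 7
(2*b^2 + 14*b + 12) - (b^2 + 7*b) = b^2 + 7*b + 12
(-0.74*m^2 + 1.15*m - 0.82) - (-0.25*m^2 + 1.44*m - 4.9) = -0.49*m^2 - 0.29*m + 4.08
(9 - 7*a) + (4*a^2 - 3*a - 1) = 4*a^2 - 10*a + 8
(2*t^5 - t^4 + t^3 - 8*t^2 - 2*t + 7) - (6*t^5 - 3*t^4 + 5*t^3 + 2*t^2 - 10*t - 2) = -4*t^5 + 2*t^4 - 4*t^3 - 10*t^2 + 8*t + 9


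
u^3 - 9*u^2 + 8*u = u*(u - 8)*(u - 1)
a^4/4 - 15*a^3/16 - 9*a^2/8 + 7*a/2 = a*(a/4 + 1/2)*(a - 4)*(a - 7/4)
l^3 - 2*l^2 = l^2*(l - 2)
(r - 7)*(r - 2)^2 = r^3 - 11*r^2 + 32*r - 28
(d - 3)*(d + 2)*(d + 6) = d^3 + 5*d^2 - 12*d - 36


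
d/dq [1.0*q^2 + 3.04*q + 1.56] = 2.0*q + 3.04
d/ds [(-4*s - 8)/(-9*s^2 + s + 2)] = 36*s*(-s - 4)/(81*s^4 - 18*s^3 - 35*s^2 + 4*s + 4)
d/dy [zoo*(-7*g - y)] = zoo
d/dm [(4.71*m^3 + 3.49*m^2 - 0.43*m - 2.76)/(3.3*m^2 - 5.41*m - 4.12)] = (15.543*m^4 - 50.9622*m^3 - 75.6775*m^2 - 10.5416*m - 13.16)/(10.89*m^4 - 35.706*m^3 + 2.0761*m^2 + 44.5784*m + 16.9744)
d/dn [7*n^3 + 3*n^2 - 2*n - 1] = 21*n^2 + 6*n - 2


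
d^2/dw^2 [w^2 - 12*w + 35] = 2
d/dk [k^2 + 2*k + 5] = 2*k + 2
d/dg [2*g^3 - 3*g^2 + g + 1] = 6*g^2 - 6*g + 1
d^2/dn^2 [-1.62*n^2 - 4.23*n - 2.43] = -3.24000000000000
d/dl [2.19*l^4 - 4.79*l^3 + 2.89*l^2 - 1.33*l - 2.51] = 8.76*l^3 - 14.37*l^2 + 5.78*l - 1.33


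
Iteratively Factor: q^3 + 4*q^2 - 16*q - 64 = (q + 4)*(q^2 - 16) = (q - 4)*(q + 4)*(q + 4)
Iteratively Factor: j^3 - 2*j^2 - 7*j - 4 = (j + 1)*(j^2 - 3*j - 4) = (j + 1)^2*(j - 4)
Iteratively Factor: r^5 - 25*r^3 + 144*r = (r - 3)*(r^4 + 3*r^3 - 16*r^2 - 48*r) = r*(r - 3)*(r^3 + 3*r^2 - 16*r - 48) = r*(r - 4)*(r - 3)*(r^2 + 7*r + 12) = r*(r - 4)*(r - 3)*(r + 3)*(r + 4)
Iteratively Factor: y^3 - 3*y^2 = (y)*(y^2 - 3*y) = y^2*(y - 3)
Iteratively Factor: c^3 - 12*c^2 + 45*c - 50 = (c - 5)*(c^2 - 7*c + 10) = (c - 5)^2*(c - 2)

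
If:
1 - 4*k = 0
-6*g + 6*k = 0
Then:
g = 1/4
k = 1/4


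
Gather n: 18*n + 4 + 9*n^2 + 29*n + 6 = 9*n^2 + 47*n + 10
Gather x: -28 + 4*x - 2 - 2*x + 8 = 2*x - 22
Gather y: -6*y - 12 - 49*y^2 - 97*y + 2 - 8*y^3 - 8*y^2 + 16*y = -8*y^3 - 57*y^2 - 87*y - 10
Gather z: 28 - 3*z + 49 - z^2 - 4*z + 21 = -z^2 - 7*z + 98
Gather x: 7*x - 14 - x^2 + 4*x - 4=-x^2 + 11*x - 18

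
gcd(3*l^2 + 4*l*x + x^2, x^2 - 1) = 1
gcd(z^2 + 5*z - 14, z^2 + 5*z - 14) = z^2 + 5*z - 14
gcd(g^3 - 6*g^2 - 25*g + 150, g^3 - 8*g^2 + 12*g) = g - 6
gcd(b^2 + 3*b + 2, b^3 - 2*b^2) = 1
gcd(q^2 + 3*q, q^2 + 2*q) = q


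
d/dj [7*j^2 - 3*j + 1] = 14*j - 3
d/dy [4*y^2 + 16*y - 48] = 8*y + 16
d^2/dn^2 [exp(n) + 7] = exp(n)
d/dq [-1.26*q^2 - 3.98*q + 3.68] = -2.52*q - 3.98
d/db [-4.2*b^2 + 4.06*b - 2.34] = 4.06 - 8.4*b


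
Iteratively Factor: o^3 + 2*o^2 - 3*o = (o)*(o^2 + 2*o - 3) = o*(o + 3)*(o - 1)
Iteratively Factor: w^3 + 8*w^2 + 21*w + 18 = (w + 3)*(w^2 + 5*w + 6) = (w + 2)*(w + 3)*(w + 3)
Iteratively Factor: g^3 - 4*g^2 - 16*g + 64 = (g + 4)*(g^2 - 8*g + 16) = (g - 4)*(g + 4)*(g - 4)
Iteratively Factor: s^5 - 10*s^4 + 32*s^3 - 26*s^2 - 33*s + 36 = (s - 3)*(s^4 - 7*s^3 + 11*s^2 + 7*s - 12) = (s - 3)*(s + 1)*(s^3 - 8*s^2 + 19*s - 12) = (s - 3)^2*(s + 1)*(s^2 - 5*s + 4) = (s - 3)^2*(s - 1)*(s + 1)*(s - 4)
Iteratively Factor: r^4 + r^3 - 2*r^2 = (r + 2)*(r^3 - r^2) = r*(r + 2)*(r^2 - r) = r*(r - 1)*(r + 2)*(r)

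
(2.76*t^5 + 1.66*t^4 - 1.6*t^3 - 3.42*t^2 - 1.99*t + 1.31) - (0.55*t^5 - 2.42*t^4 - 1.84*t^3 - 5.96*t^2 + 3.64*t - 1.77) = 2.21*t^5 + 4.08*t^4 + 0.24*t^3 + 2.54*t^2 - 5.63*t + 3.08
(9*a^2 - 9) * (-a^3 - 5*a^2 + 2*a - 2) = -9*a^5 - 45*a^4 + 27*a^3 + 27*a^2 - 18*a + 18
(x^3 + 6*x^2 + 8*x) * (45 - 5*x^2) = -5*x^5 - 30*x^4 + 5*x^3 + 270*x^2 + 360*x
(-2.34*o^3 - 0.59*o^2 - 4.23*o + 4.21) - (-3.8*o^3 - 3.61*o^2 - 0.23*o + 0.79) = 1.46*o^3 + 3.02*o^2 - 4.0*o + 3.42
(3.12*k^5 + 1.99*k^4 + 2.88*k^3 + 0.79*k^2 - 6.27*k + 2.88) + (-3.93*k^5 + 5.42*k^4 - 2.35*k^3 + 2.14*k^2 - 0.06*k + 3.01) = -0.81*k^5 + 7.41*k^4 + 0.53*k^3 + 2.93*k^2 - 6.33*k + 5.89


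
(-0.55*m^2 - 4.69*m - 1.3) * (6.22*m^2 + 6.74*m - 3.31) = -3.421*m^4 - 32.8788*m^3 - 37.8761*m^2 + 6.7619*m + 4.303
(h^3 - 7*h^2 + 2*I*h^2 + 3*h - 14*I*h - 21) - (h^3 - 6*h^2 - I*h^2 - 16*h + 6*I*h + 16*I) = -h^2 + 3*I*h^2 + 19*h - 20*I*h - 21 - 16*I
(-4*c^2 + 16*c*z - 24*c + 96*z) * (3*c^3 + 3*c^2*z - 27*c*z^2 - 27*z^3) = -12*c^5 + 36*c^4*z - 72*c^4 + 156*c^3*z^2 + 216*c^3*z - 324*c^2*z^3 + 936*c^2*z^2 - 432*c*z^4 - 1944*c*z^3 - 2592*z^4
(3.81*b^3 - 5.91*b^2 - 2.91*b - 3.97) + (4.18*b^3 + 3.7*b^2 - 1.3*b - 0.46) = 7.99*b^3 - 2.21*b^2 - 4.21*b - 4.43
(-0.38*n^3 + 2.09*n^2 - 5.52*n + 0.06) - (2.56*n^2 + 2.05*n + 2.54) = -0.38*n^3 - 0.47*n^2 - 7.57*n - 2.48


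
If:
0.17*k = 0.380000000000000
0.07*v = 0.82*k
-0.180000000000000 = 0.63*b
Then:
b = -0.29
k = 2.24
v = 26.18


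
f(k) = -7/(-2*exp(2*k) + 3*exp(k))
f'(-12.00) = 379761.18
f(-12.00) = -379762.74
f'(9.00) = 0.00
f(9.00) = 0.00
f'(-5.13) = 394.37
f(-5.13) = -395.93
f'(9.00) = -0.00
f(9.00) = 0.00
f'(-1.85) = 14.64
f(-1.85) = -16.58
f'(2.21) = -0.11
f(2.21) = 0.05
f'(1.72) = -0.36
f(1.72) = 0.15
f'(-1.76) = 13.33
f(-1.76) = -15.32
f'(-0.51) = 2.15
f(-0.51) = -6.48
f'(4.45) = -0.00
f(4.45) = 0.00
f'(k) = -7*(4*exp(2*k) - 3*exp(k))/(-2*exp(2*k) + 3*exp(k))^2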